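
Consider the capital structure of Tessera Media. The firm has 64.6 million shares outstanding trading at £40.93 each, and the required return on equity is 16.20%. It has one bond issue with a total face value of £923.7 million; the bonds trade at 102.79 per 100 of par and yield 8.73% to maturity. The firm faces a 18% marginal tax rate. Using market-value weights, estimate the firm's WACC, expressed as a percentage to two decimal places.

13.81%

Market value of equity E = 40.93 × 64.6m = 2644.078m. Market value of debt D = 923.7m × 102.79/100 = 949.47123m.
Total capital V = 2644.078 + 949.47123 = 3593.54923.
Equity: weight = 2644.078/3593.54923 = 0.7358; cost = 16.2%.
Bonds outstanding: weight = 949.47123/3593.54923 = 0.2642; after-tax cost = 8.73% × (1 − 18%) = 7.1586%.
WACC = 0.7358 × 16.2000% + 0.2642 × 7.1586% = 13.8111%.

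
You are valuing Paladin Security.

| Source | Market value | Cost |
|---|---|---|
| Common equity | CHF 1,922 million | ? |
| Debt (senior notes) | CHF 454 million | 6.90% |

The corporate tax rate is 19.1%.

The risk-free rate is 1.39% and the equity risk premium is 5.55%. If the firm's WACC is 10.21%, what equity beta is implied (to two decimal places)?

1.79

Total capital V = 1922 + 454 = 2376.
Equity weight = 1922/2376 = 0.8089.
Senior notes weight = 454/2376 = 0.1911.
Debt contribution = 0.1911 × 6.9% × (1 − 19.1%) = 1.0666%.
Required equity contribution = 10.21% − 1.0666% = 9.1434%  ⇒  Re = 11.3032%.
CAPM: 11.3032% = 1.39% + β × 5.55%  ⇒  β = 1.7862.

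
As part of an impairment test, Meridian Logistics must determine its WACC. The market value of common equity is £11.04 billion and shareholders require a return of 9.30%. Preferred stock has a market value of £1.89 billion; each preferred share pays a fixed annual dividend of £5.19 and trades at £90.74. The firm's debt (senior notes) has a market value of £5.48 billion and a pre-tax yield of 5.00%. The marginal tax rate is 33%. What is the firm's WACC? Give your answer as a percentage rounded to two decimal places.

7.16%

Cost of preferred: Rp = 5.19 / 90.74 = 5.7196%.
Total capital V = 11.04 + 1.89 + 5.48 = 18.41.
Equity: weight = 11.04/18.41 = 0.5997; cost = 9.3%.
Preferred: weight = 1.89/18.41 = 0.1027; cost = 5.7196%.
Senior notes: weight = 5.48/18.41 = 0.2977; after-tax cost = 5% × (1 − 33%) = 3.3500%.
WACC = 0.5997 × 9.3000% + 0.1027 × 5.7196% + 0.2977 × 3.3500% = 7.1613%.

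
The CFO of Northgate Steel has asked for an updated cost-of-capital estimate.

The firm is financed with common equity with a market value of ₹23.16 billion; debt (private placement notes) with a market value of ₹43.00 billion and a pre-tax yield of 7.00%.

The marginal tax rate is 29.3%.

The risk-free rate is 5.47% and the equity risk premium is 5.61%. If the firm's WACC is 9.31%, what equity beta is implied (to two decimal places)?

2.13

Total capital V = 23.16 + 43 = 66.16.
Equity weight = 23.16/66.16 = 0.3501.
Private placement notes weight = 43/66.16 = 0.6499.
Debt contribution = 0.6499 × 7% × (1 − 29.3%) = 3.2166%.
Required equity contribution = 9.31% − 3.2166% = 6.0934%  ⇒  Re = 17.4068%.
CAPM: 17.4068% = 5.47% + β × 5.61%  ⇒  β = 2.1278.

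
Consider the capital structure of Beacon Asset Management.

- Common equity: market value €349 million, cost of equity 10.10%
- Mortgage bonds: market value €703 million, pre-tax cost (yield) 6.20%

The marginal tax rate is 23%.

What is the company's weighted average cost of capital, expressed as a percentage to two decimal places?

Total capital V = 349 + 703 = 1052.
Equity: weight = 349/1052 = 0.3317; cost = 10.1%.
Mortgage bonds: weight = 703/1052 = 0.6683; after-tax cost = 6.2% × (1 − 23%) = 4.7740%.
WACC = 0.3317 × 10.1000% + 0.6683 × 4.7740% = 6.5409%.

6.54%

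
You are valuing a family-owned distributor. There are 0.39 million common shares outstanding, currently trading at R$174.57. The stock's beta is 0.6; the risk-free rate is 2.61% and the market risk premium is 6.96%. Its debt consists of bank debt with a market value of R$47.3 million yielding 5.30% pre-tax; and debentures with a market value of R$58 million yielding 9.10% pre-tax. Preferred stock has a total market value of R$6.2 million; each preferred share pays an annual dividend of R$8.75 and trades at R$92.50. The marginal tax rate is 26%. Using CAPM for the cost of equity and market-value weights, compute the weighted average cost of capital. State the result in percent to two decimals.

Cost of equity via CAPM: Re = 2.61% + 0.6 × 6.96% = 6.7860%.
Cost of preferred: Rp = 8.75 / 92.5 = 9.4595%.
Market value of equity E = 174.57 × 0.39m = 68.0823m.
Total capital V = 68.0823 + 6.2 + 47.3 + 58 = 179.5823.
Equity: weight = 68.0823/179.5823 = 0.3791; cost = 6.786%.
Preferred: weight = 6.2/179.5823 = 0.0345; cost = 9.4595%.
Bank debt: weight = 47.3/179.5823 = 0.2634; after-tax cost = 5.3% × (1 − 26%) = 3.9220%.
Debentures: weight = 58/179.5823 = 0.3230; after-tax cost = 9.1% × (1 − 26%) = 6.7340%.
WACC = 0.3791 × 6.7860% + 0.0345 × 9.4595% + 0.2634 × 3.9220% + 0.3230 × 6.7340% = 6.1072%.

6.11%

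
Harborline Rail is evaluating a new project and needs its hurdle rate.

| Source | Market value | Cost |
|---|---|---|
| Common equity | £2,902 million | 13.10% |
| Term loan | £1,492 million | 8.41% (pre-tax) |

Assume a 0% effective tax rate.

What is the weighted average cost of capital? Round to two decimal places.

Total capital V = 2902 + 1492 = 4394.
Equity: weight = 2902/4394 = 0.6604; cost = 13.1%.
Term loan: weight = 1492/4394 = 0.3396; after-tax cost = 8.41% × (1 − 0%) = 8.4100%.
WACC = 0.6604 × 13.1000% + 0.3396 × 8.4100% = 11.5075%.

11.51%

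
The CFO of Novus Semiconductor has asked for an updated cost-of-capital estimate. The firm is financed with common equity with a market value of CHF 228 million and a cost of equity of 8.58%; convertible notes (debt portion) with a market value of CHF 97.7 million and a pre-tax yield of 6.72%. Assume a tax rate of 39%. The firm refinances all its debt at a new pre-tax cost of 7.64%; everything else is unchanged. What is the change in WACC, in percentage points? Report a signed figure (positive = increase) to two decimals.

Current WACC:
Total capital V = 228 + 97.7 = 325.7.
Equity: weight = 228/325.7 = 0.7000; cost = 8.58%.
Convertible notes (debt portion): weight = 97.7/325.7 = 0.3000; after-tax cost = 6.72% × (1 − 39%) = 4.0992%.
WACC = 0.7000 × 8.5800% + 0.3000 × 4.0992% = 7.2359%.
After the change:
Total capital V = 228 + 97.7 = 325.7.
Equity: weight = 228/325.7 = 0.7000; cost = 8.58%.
Convertible notes (debt portion): weight = 97.7/325.7 = 0.3000; after-tax cost = 7.64% × (1 − 39%) = 4.6604%.
WACC = 0.7000 × 8.5800% + 0.3000 × 4.6604% = 7.4042%.
Change in WACC = 7.4042% − 7.2359% = 0.1683 pp.

+0.17 pp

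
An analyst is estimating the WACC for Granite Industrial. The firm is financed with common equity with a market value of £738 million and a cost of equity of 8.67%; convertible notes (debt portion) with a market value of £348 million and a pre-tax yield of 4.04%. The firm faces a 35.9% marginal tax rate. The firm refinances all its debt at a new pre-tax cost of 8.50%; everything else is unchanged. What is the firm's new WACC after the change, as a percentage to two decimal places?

7.64%

After the change:
Total capital V = 738 + 348 = 1086.
Equity: weight = 738/1086 = 0.6796; cost = 8.67%.
Convertible notes (debt portion): weight = 348/1086 = 0.3204; after-tax cost = 8.5% × (1 − 35.9%) = 5.4485%.
WACC = 0.6796 × 8.6700% + 0.3204 × 5.4485% = 7.6377%.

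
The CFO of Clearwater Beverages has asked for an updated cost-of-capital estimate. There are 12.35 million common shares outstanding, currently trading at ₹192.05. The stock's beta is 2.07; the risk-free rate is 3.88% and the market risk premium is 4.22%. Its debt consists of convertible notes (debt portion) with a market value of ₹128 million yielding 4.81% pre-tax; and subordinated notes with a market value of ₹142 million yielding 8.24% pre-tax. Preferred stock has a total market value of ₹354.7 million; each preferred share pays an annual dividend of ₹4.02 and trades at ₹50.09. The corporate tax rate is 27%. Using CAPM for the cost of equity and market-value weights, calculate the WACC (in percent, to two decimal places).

11.37%

Cost of equity via CAPM: Re = 3.88% + 2.07 × 4.22% = 12.6154%.
Cost of preferred: Rp = 4.02 / 50.09 = 8.0256%.
Market value of equity E = 192.05 × 12.35m = 2371.8175m.
Total capital V = 2371.8175 + 354.7 + 128 + 142 = 2996.5175.
Equity: weight = 2371.8175/2996.5175 = 0.7915; cost = 12.6154%.
Preferred: weight = 354.7/2996.5175 = 0.1184; cost = 8.0256%.
Convertible notes (debt portion): weight = 128/2996.5175 = 0.0427; after-tax cost = 4.81% × (1 − 27%) = 3.5113%.
Subordinated notes: weight = 142/2996.5175 = 0.0474; after-tax cost = 8.24% × (1 − 27%) = 6.0152%.
WACC = 0.7915 × 12.6154% + 0.1184 × 8.0256% + 0.0427 × 3.5113% + 0.0474 × 6.0152% = 11.3704%.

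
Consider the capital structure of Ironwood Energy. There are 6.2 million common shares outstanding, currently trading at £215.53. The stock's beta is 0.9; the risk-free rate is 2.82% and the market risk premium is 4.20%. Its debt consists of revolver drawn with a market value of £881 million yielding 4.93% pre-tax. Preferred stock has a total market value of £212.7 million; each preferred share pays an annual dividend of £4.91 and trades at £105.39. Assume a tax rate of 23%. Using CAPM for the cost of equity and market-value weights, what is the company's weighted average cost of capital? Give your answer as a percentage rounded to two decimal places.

Cost of equity via CAPM: Re = 2.82% + 0.9 × 4.2% = 6.6000%.
Cost of preferred: Rp = 4.91 / 105.39 = 4.6589%.
Market value of equity E = 215.53 × 6.2m = 1336.286m.
Total capital V = 1336.286 + 212.7 + 881 = 2429.986.
Equity: weight = 1336.286/2429.986 = 0.5499; cost = 6.6%.
Preferred: weight = 212.7/2429.986 = 0.0875; cost = 4.6589%.
Revolver drawn: weight = 881/2429.986 = 0.3626; after-tax cost = 4.93% × (1 − 23%) = 3.7961%.
WACC = 0.5499 × 6.6000% + 0.0875 × 4.6589% + 0.3626 × 3.7961% = 5.4135%.

5.41%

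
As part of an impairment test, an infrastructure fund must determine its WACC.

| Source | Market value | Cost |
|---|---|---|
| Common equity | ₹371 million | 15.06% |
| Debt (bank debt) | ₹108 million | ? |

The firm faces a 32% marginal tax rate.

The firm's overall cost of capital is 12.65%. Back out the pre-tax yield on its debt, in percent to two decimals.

Total capital V = 371 + 108 = 479.
Equity weight = 371/479 = 0.7745.
Bank debt weight = 108/479 = 0.2255.
Equity contribution = 0.7745 × 15.06% = 11.6644%.
Remaining for debt = 12.65% − 11.6644% = 0.9856%.
Rd × (1 − 32%) × 0.2255 = 0.9856%  ⇒  Rd = 6.4282%.

6.43%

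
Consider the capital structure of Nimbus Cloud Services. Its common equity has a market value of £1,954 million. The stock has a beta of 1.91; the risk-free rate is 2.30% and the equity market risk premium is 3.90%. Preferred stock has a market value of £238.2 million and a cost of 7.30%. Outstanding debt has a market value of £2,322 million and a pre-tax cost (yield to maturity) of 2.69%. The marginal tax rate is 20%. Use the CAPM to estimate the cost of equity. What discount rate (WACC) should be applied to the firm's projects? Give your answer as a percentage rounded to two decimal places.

5.71%

Cost of equity via CAPM: Re = 2.3% + 1.91 × 3.9% = 9.7490%.
Total capital V = 1954 + 238.2 + 2322 = 4514.2.
Equity: weight = 1954/4514.2 = 0.4329; cost = 9.749%.
Preferred: weight = 238.2/4514.2 = 0.0528; cost = 7.3%.
Debt: weight = 2322/4514.2 = 0.5144; after-tax cost = 2.69% × (1 − 20%) = 2.1520%.
WACC = 0.4329 × 9.7490% + 0.0528 × 7.3000% + 0.5144 × 2.1520% = 5.7121%.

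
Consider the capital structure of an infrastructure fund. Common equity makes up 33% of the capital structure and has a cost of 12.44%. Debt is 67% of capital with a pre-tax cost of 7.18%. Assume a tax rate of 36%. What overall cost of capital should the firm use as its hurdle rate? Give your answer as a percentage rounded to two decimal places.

7.18%

After-tax cost of debt = 7.18% × (1 − 36%) = 4.5952%.
WACC = 0.330 × 12.4400% + 0.670 × 4.5952% = 7.1840%.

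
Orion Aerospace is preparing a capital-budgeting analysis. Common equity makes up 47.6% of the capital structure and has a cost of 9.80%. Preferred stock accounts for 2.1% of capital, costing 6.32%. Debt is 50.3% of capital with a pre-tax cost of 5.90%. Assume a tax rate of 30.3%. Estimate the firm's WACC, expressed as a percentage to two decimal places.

6.87%

After-tax cost of debt = 5.9% × (1 − 30.3%) = 4.1123%.
WACC = 0.476 × 9.8000% + 0.021 × 6.3200% + 0.503 × 4.1123% = 6.8660%.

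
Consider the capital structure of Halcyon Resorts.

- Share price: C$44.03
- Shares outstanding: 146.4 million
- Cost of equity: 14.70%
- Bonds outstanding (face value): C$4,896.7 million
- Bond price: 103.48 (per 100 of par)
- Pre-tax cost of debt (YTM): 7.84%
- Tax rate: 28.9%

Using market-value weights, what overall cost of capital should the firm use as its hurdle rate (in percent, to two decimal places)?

Market value of equity E = 44.03 × 146.4m = 6445.992m. Market value of debt D = 4896.7m × 103.48/100 = 5067.10516m.
Total capital V = 6445.992 + 5067.10516 = 11513.09716.
Equity: weight = 6445.992/11513.09716 = 0.5599; cost = 14.7%.
Bonds outstanding: weight = 5067.10516/11513.09716 = 0.4401; after-tax cost = 7.84% × (1 − 28.9%) = 5.5742%.
WACC = 0.5599 × 14.7000% + 0.4401 × 5.5742% = 10.6836%.

10.68%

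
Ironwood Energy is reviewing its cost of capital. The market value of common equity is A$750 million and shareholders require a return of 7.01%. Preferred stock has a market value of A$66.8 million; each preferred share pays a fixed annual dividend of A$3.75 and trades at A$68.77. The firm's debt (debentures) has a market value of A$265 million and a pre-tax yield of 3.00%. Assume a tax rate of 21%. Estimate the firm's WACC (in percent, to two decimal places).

5.78%

Cost of preferred: Rp = 3.75 / 68.77 = 5.4530%.
Total capital V = 750 + 66.8 + 265 = 1081.8.
Equity: weight = 750/1081.8 = 0.6933; cost = 7.01%.
Preferred: weight = 66.8/1081.8 = 0.0617; cost = 5.453%.
Debentures: weight = 265/1081.8 = 0.2450; after-tax cost = 3% × (1 − 21%) = 2.3700%.
WACC = 0.6933 × 7.0100% + 0.0617 × 5.4530% + 0.2450 × 2.3700% = 5.7772%.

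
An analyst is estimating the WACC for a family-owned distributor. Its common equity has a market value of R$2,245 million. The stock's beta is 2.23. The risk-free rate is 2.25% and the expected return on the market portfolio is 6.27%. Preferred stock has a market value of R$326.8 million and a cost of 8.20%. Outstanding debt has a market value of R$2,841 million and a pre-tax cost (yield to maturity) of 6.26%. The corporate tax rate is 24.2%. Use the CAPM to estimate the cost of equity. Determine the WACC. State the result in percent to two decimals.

Market risk premium = 6.27% − 2.25% = 4.02%.
Cost of equity via CAPM: Re = 2.25% + 2.23 × 4.02% = 11.2146%.
Total capital V = 2245 + 326.8 + 2841 = 5412.8.
Equity: weight = 2245/5412.8 = 0.4148; cost = 11.2146%.
Preferred: weight = 326.8/5412.8 = 0.0604; cost = 8.2%.
Debt: weight = 2841/5412.8 = 0.5249; after-tax cost = 6.26% × (1 − 24.2%) = 4.7451%.
WACC = 0.4148 × 11.2146% + 0.0604 × 8.2000% + 0.5249 × 4.7451% = 7.6370%.

7.64%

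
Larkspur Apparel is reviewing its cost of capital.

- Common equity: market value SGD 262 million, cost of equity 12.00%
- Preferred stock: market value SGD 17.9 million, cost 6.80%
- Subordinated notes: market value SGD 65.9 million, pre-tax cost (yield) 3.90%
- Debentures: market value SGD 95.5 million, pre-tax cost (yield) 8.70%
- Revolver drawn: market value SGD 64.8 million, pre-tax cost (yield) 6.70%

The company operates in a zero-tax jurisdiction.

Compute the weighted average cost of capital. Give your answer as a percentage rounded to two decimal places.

9.46%

Total capital V = 262 + 17.9 + 65.9 + 95.5 + 64.8 = 506.1.
Equity: weight = 262/506.1 = 0.5177; cost = 12%.
Preferred: weight = 17.9/506.1 = 0.0354; cost = 6.8%.
Subordinated notes: weight = 65.9/506.1 = 0.1302; after-tax cost = 3.9% × (1 − 0%) = 3.9000%.
Debentures: weight = 95.5/506.1 = 0.1887; after-tax cost = 8.7% × (1 − 0%) = 8.7000%.
Revolver drawn: weight = 64.8/506.1 = 0.1280; after-tax cost = 6.7% × (1 − 0%) = 6.7000%.
WACC = 0.5177 × 12.0000% + 0.0354 × 6.8000% + 0.1302 × 3.9000% + 0.1887 × 8.7000% + 0.1280 × 6.7000% = 9.4601%.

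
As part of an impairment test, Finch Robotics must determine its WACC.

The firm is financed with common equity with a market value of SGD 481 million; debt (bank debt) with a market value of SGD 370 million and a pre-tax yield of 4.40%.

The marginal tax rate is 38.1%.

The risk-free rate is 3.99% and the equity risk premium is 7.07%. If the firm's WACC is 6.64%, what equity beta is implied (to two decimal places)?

Total capital V = 481 + 370 = 851.
Equity weight = 481/851 = 0.5652.
Bank debt weight = 370/851 = 0.4348.
Debt contribution = 0.4348 × 4.4% × (1 − 38.1%) = 1.1842%.
Required equity contribution = 6.64% − 1.1842% = 5.4558%  ⇒  Re = 9.6526%.
CAPM: 9.6526% = 3.99% + β × 7.07%  ⇒  β = 0.8009.

0.80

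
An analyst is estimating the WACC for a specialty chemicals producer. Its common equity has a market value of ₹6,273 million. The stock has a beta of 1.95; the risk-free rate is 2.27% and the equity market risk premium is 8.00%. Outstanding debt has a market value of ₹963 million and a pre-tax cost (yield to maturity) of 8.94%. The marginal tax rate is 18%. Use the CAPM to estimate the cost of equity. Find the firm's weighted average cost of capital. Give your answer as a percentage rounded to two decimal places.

Cost of equity via CAPM: Re = 2.27% + 1.95 × 8.0% = 17.8700%.
Total capital V = 6273 + 963 = 7236.
Equity: weight = 6273/7236 = 0.8669; cost = 17.87%.
Debt: weight = 963/7236 = 0.1331; after-tax cost = 8.94% × (1 − 18%) = 7.3308%.
WACC = 0.8669 × 17.8700% + 0.1331 × 7.3308% = 16.4674%.

16.47%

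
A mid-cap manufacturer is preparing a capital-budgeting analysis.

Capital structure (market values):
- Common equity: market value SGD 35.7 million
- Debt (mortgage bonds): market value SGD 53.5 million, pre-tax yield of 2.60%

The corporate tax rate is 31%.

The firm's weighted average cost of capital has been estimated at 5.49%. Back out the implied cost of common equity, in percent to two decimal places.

11.03%

Total capital V = 35.7 + 53.5 = 89.2.
Equity weight = 35.7/89.2 = 0.4002.
Mortgage bonds weight = 53.5/89.2 = 0.5998.
Debt contribution = 0.5998 × 2.6% × (1 − 31%) = 1.0760%.
Required equity contribution = 5.49% − 1.0760% = 4.4140%.
Re = 4.4140% / 0.4002 = 11.0288%.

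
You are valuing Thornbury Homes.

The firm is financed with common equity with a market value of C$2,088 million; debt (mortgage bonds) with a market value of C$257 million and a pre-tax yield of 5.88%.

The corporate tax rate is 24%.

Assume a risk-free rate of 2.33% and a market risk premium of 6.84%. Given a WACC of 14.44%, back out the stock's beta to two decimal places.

1.95

Total capital V = 2088 + 257 = 2345.
Equity weight = 2088/2345 = 0.8904.
Mortgage bonds weight = 257/2345 = 0.1096.
Debt contribution = 0.1096 × 5.88% × (1 − 24%) = 0.4898%.
Required equity contribution = 14.44% − 0.4898% = 13.9502%  ⇒  Re = 15.6673%.
CAPM: 15.6673% = 2.33% + β × 6.84%  ⇒  β = 1.9499.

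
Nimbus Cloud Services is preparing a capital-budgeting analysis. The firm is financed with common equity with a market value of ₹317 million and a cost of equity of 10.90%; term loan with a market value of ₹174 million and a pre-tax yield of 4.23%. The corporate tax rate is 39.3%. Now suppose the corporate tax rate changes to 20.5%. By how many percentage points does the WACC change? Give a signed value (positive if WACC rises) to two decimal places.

Current WACC:
Total capital V = 317 + 174 = 491.
Equity: weight = 317/491 = 0.6456; cost = 10.9%.
Term loan: weight = 174/491 = 0.3544; after-tax cost = 4.23% × (1 − 39.3%) = 2.5676%.
WACC = 0.6456 × 10.9000% + 0.3544 × 2.5676% = 7.9472%.
After the change:
Total capital V = 317 + 174 = 491.
Equity: weight = 317/491 = 0.6456; cost = 10.9%.
Term loan: weight = 174/491 = 0.3544; after-tax cost = 4.23% × (1 − 20.5%) = 3.3629%.
WACC = 0.6456 × 10.9000% + 0.3544 × 3.3629% = 8.2290%.
Change in WACC = 8.2290% − 7.9472% = 0.2818 pp.

+0.28 pp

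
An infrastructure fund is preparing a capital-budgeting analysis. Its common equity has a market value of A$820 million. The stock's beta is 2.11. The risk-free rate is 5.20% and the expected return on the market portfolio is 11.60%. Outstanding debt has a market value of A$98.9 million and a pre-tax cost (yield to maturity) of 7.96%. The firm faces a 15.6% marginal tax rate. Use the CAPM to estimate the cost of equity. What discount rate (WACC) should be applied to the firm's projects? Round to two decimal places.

Market risk premium = 11.6% − 5.2% = 6.4%.
Cost of equity via CAPM: Re = 5.2% + 2.11 × 6.4% = 18.7040%.
Total capital V = 820 + 98.9 = 918.9.
Equity: weight = 820/918.9 = 0.8924; cost = 18.704%.
Debt: weight = 98.9/918.9 = 0.1076; after-tax cost = 7.96% × (1 − 15.6%) = 6.7182%.
WACC = 0.8924 × 18.7040% + 0.1076 × 6.7182% = 17.4140%.

17.41%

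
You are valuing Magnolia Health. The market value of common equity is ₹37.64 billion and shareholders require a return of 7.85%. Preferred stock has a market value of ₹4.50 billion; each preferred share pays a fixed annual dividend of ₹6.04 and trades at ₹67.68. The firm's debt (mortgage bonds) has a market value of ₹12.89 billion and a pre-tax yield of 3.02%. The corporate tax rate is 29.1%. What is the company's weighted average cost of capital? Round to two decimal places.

Cost of preferred: Rp = 6.04 / 67.68 = 8.9243%.
Total capital V = 37.64 + 4.5 + 12.89 = 55.03.
Equity: weight = 37.64/55.03 = 0.6840; cost = 7.85%.
Preferred: weight = 4.5/55.03 = 0.0818; cost = 8.9243%.
Mortgage bonds: weight = 12.89/55.03 = 0.2342; after-tax cost = 3.02% × (1 − 29.1%) = 2.1412%.
WACC = 0.6840 × 7.8500% + 0.0818 × 8.9243% + 0.2342 × 2.1412% = 6.6006%.

6.60%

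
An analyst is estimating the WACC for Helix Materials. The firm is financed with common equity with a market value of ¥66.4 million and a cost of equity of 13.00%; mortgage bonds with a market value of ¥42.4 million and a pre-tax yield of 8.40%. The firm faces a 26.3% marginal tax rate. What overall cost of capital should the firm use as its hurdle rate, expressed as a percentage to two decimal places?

10.35%

Total capital V = 66.4 + 42.4 = 108.8.
Equity: weight = 66.4/108.8 = 0.6103; cost = 13%.
Mortgage bonds: weight = 42.4/108.8 = 0.3897; after-tax cost = 8.4% × (1 − 26.3%) = 6.1908%.
WACC = 0.6103 × 13.0000% + 0.3897 × 6.1908% = 10.3464%.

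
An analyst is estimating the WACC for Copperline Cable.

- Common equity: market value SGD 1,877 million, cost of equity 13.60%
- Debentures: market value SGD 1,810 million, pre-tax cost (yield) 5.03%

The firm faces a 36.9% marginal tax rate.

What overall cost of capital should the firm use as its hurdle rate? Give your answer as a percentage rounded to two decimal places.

8.48%

Total capital V = 1877 + 1810 = 3687.
Equity: weight = 1877/3687 = 0.5091; cost = 13.6%.
Debentures: weight = 1810/3687 = 0.4909; after-tax cost = 5.03% × (1 − 36.9%) = 3.1739%.
WACC = 0.5091 × 13.6000% + 0.4909 × 3.1739% = 8.4817%.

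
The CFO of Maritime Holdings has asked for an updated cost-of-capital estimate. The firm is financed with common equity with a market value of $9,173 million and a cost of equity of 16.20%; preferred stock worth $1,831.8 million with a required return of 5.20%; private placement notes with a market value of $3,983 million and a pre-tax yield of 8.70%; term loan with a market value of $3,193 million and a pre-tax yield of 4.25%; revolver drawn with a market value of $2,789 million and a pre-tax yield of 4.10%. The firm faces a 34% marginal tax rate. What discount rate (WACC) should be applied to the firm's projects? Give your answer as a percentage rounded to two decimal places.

9.42%

Total capital V = 9173 + 1831.8 + 3983 + 3193 + 2789 = 20969.8.
Equity: weight = 9173/20969.8 = 0.4374; cost = 16.2%.
Preferred: weight = 1831.8/20969.8 = 0.0874; cost = 5.2%.
Private placement notes: weight = 3983/20969.8 = 0.1899; after-tax cost = 8.7% × (1 − 34%) = 5.7420%.
Term loan: weight = 3193/20969.8 = 0.1523; after-tax cost = 4.25% × (1 − 34%) = 2.8050%.
Revolver drawn: weight = 2789/20969.8 = 0.1330; after-tax cost = 4.1% × (1 − 34%) = 2.7060%.
WACC = 0.4374 × 16.2000% + 0.0874 × 5.2000% + 0.1899 × 5.7420% + 0.1523 × 2.8050% + 0.1330 × 2.7060% = 9.4184%.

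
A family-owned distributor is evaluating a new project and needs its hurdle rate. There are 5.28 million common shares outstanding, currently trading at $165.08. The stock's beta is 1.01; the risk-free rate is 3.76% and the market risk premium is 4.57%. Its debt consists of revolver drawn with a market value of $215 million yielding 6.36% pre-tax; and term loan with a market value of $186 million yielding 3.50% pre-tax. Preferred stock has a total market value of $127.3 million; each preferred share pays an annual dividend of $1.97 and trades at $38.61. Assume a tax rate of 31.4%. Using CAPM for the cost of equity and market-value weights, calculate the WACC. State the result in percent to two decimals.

Cost of equity via CAPM: Re = 3.76% + 1.01 × 4.57% = 8.3757%.
Cost of preferred: Rp = 1.97 / 38.61 = 5.1023%.
Market value of equity E = 165.08 × 5.28m = 871.6224m.
Total capital V = 871.6224 + 127.3 + 215 + 186 = 1399.9224.
Equity: weight = 871.6224/1399.9224 = 0.6226; cost = 8.3757%.
Preferred: weight = 127.3/1399.9224 = 0.0909; cost = 5.1023%.
Revolver drawn: weight = 215/1399.9224 = 0.1536; after-tax cost = 6.36% × (1 − 31.4%) = 4.3630%.
Term loan: weight = 186/1399.9224 = 0.1329; after-tax cost = 3.5% × (1 − 31.4%) = 2.4010%.
WACC = 0.6226 × 8.3757% + 0.0909 × 5.1023% + 0.1536 × 4.3630% + 0.1329 × 2.4010% = 6.6679%.

6.67%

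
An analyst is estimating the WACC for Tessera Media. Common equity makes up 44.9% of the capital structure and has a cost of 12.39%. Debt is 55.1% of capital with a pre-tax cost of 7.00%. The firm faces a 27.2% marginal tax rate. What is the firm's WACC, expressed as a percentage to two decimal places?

8.37%

After-tax cost of debt = 7% × (1 − 27.2%) = 5.0960%.
WACC = 0.449 × 12.3900% + 0.551 × 5.0960% = 8.3710%.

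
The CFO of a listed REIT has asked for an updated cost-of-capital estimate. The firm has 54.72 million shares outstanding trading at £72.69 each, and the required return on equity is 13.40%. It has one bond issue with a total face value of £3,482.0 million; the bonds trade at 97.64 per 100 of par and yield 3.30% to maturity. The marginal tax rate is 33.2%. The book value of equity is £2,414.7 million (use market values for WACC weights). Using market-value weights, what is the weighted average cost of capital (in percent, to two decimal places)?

Market value of equity E = 72.69 × 54.72m = 3977.5968m. Market value of debt D = 3482m × 97.64/100 = 3399.8248m.
Total capital V = 3977.5968 + 3399.8248 = 7377.4216.
Equity: weight = 3977.5968/7377.4216 = 0.5392; cost = 13.4%.
Bonds outstanding: weight = 3399.8248/7377.4216 = 0.4608; after-tax cost = 3.3% × (1 − 33.2%) = 2.2044%.
WACC = 0.5392 × 13.4000% + 0.4608 × 2.2044% = 8.2406%.

8.24%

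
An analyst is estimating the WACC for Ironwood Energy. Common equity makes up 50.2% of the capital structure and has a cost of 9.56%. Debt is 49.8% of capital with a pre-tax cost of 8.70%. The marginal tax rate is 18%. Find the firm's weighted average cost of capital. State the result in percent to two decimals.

After-tax cost of debt = 8.7% × (1 − 18%) = 7.1340%.
WACC = 0.502 × 9.5600% + 0.498 × 7.1340% = 8.3519%.

8.35%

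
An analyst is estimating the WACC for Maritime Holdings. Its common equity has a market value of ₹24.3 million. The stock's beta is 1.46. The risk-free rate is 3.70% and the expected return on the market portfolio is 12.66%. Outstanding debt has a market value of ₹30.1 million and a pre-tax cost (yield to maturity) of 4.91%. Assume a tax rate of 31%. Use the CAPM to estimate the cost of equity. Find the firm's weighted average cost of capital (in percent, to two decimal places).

Market risk premium = 12.66% − 3.7% = 8.96%.
Cost of equity via CAPM: Re = 3.7% + 1.46 × 8.96% = 16.7816%.
Total capital V = 24.3 + 30.1 = 54.4.
Equity: weight = 24.3/54.4 = 0.4467; cost = 16.7816%.
Debt: weight = 30.1/54.4 = 0.5533; after-tax cost = 4.91% × (1 − 31%) = 3.3879%.
WACC = 0.4467 × 16.7816% + 0.5533 × 3.3879% = 9.3707%.

9.37%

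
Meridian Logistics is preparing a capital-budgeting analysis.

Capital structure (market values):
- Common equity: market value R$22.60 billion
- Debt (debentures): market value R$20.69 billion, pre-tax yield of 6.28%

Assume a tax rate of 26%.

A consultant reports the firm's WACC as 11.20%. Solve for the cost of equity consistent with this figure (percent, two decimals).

17.20%

Total capital V = 22.6 + 20.69 = 43.29.
Equity weight = 22.6/43.29 = 0.5221.
Debentures weight = 20.69/43.29 = 0.4779.
Debt contribution = 0.4779 × 6.28% × (1 − 26%) = 2.2211%.
Required equity contribution = 11.2% − 2.2211% = 8.9789%.
Re = 8.9789% / 0.5221 = 17.1990%.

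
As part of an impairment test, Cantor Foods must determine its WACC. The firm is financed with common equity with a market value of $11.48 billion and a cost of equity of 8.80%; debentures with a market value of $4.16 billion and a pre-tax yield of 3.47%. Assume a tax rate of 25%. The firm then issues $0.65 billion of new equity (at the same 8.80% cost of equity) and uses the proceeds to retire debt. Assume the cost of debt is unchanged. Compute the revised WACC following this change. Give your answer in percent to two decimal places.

After the change:
Total capital V = 12.13 + 3.51 = 15.64.
Equity: weight = 12.13/15.64 = 0.7756; cost = 8.8%.
Debentures: weight = 3.51/15.64 = 0.2244; after-tax cost = 3.47% × (1 − 25%) = 2.6025%.
WACC = 0.7756 × 8.8000% + 0.2244 × 2.6025% = 7.4091%.

7.41%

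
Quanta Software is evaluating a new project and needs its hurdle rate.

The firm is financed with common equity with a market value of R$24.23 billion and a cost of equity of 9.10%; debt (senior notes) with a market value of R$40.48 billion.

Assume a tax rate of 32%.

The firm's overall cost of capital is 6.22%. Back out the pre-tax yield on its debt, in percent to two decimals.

Total capital V = 24.23 + 40.48 = 64.71.
Equity weight = 24.23/64.71 = 0.3744.
Senior notes weight = 40.48/64.71 = 0.6256.
Equity contribution = 0.3744 × 9.1% = 3.4074%.
Remaining for debt = 6.22% − 3.4074% = 2.8126%.
Rd × (1 − 32%) × 0.6256 = 2.8126%  ⇒  Rd = 6.6120%.

6.61%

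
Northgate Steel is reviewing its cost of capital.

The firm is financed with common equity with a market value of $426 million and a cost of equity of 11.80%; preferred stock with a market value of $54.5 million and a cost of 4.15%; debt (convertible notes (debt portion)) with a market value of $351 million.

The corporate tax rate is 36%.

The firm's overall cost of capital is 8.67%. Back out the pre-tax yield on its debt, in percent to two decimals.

Total capital V = 426 + 54.5 + 351 = 831.5.
Equity weight = 426/831.5 = 0.5123.
Preferred weight = 54.5/831.5 = 0.0655.
Convertible notes (debt portion) weight = 351/831.5 = 0.4221.
Equity contribution = 0.5123 × 11.8% = 6.0455%.
Preferred contribution = 0.0655 × 4.15% = 0.2720%.
Remaining for debt = 8.67% − 6.3175% = 2.3525%.
Rd × (1 − 36%) × 0.4221 = 2.3525%  ⇒  Rd = 8.7078%.

8.71%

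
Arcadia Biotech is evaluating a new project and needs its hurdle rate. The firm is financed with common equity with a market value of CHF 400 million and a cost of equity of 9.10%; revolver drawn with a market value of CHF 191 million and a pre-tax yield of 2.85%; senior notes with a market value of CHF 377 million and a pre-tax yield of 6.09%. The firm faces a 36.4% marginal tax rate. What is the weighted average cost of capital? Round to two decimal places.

Total capital V = 400 + 191 + 377 = 968.
Equity: weight = 400/968 = 0.4132; cost = 9.1%.
Revolver drawn: weight = 191/968 = 0.1973; after-tax cost = 2.85% × (1 − 36.4%) = 1.8126%.
Senior notes: weight = 377/968 = 0.3895; after-tax cost = 6.09% × (1 − 36.4%) = 3.8732%.
WACC = 0.4132 × 9.1000% + 0.1973 × 1.8126% + 0.3895 × 3.8732% = 5.6265%.

5.63%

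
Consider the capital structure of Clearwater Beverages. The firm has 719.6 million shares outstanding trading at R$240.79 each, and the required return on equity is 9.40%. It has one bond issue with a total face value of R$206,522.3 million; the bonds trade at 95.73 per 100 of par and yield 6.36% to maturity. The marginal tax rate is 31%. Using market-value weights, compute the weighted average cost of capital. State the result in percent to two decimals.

6.73%

Market value of equity E = 240.79 × 719.6m = 173272.484m. Market value of debt D = 206522.3m × 95.73/100 = 197703.79779m.
Total capital V = 173272.484 + 197703.79779 = 370976.28179.
Equity: weight = 173272.484/370976.28179 = 0.4671; cost = 9.4%.
Bonds outstanding: weight = 197703.79779/370976.28179 = 0.5329; after-tax cost = 6.36% × (1 − 31%) = 4.3884%.
WACC = 0.4671 × 9.4000% + 0.5329 × 4.3884% = 6.7292%.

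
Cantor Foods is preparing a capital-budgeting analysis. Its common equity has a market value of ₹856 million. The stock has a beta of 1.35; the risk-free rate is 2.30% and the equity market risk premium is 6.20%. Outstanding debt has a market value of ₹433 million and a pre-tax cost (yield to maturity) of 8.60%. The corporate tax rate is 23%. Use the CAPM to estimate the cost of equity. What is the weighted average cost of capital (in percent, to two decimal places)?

Cost of equity via CAPM: Re = 2.3% + 1.35 × 6.2% = 10.6700%.
Total capital V = 856 + 433 = 1289.
Equity: weight = 856/1289 = 0.6641; cost = 10.67%.
Debt: weight = 433/1289 = 0.3359; after-tax cost = 8.6% × (1 − 23%) = 6.6220%.
WACC = 0.6641 × 10.6700% + 0.3359 × 6.6220% = 9.3102%.

9.31%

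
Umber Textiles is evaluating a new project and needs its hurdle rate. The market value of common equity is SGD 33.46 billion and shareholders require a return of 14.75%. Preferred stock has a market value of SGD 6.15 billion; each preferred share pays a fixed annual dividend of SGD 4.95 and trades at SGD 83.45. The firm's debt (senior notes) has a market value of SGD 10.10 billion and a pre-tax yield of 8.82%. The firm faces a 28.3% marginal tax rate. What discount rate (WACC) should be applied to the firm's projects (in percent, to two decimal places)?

11.95%

Cost of preferred: Rp = 4.95 / 83.45 = 5.9317%.
Total capital V = 33.46 + 6.15 + 10.1 = 49.71.
Equity: weight = 33.46/49.71 = 0.6731; cost = 14.75%.
Preferred: weight = 6.15/49.71 = 0.1237; cost = 5.9317%.
Senior notes: weight = 10.1/49.71 = 0.2032; after-tax cost = 8.82% × (1 − 28.3%) = 6.3239%.
WACC = 0.6731 × 14.7500% + 0.1237 × 5.9317% + 0.2032 × 6.3239% = 11.9470%.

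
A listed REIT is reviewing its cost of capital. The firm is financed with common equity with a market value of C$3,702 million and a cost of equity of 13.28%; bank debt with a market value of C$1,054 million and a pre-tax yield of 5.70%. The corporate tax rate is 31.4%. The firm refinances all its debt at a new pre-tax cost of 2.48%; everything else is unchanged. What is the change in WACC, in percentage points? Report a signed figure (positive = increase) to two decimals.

Current WACC:
Total capital V = 3702 + 1054 = 4756.
Equity: weight = 3702/4756 = 0.7784; cost = 13.28%.
Bank debt: weight = 1054/4756 = 0.2216; after-tax cost = 5.7% × (1 − 31.4%) = 3.9102%.
WACC = 0.7784 × 13.2800% + 0.2216 × 3.9102% = 11.2035%.
After the change:
Total capital V = 3702 + 1054 = 4756.
Equity: weight = 3702/4756 = 0.7784; cost = 13.28%.
Bank debt: weight = 1054/4756 = 0.2216; after-tax cost = 2.48% × (1 − 31.4%) = 1.7013%.
WACC = 0.7784 × 13.2800% + 0.2216 × 1.7013% = 10.7140%.
Change in WACC = 10.7140% − 11.2035% = -0.4895 pp.

-0.49 pp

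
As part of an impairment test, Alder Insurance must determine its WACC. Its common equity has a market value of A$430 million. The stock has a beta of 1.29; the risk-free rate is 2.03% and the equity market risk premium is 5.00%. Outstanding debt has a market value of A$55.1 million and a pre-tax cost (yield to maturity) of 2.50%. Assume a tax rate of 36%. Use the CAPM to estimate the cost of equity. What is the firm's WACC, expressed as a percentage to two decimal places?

Cost of equity via CAPM: Re = 2.03% + 1.29 × 5.0% = 8.4800%.
Total capital V = 430 + 55.1 = 485.1.
Equity: weight = 430/485.1 = 0.8864; cost = 8.48%.
Debt: weight = 55.1/485.1 = 0.1136; after-tax cost = 2.5% × (1 − 36%) = 1.6000%.
WACC = 0.8864 × 8.4800% + 0.1136 × 1.6000% = 7.6985%.

7.70%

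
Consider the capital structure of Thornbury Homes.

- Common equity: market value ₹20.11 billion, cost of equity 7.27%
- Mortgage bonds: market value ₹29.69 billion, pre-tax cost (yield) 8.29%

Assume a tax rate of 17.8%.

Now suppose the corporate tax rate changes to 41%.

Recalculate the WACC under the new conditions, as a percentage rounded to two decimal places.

After the change:
Total capital V = 20.11 + 29.69 = 49.8.
Equity: weight = 20.11/49.8 = 0.4038; cost = 7.27%.
Mortgage bonds: weight = 29.69/49.8 = 0.5962; after-tax cost = 8.29% × (1 − 41%) = 4.8911%.
WACC = 0.4038 × 7.2700% + 0.5962 × 4.8911% = 5.8517%.

5.85%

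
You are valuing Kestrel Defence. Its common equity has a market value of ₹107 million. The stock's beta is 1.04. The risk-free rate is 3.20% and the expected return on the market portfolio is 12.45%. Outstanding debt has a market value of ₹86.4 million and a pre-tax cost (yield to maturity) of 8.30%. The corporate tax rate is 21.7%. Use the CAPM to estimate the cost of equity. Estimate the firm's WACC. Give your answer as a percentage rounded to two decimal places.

10.00%

Market risk premium = 12.45% − 3.2% = 9.25%.
Cost of equity via CAPM: Re = 3.2% + 1.04 × 9.25% = 12.8200%.
Total capital V = 107 + 86.4 = 193.4.
Equity: weight = 107/193.4 = 0.5533; cost = 12.82%.
Debt: weight = 86.4/193.4 = 0.4467; after-tax cost = 8.3% × (1 − 21.7%) = 6.4989%.
WACC = 0.5533 × 12.8200% + 0.4467 × 6.4989% = 9.9961%.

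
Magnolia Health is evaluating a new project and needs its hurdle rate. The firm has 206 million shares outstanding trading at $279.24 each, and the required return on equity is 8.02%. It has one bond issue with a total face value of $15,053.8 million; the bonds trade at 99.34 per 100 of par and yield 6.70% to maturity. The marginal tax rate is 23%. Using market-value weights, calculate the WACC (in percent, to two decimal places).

7.43%

Market value of equity E = 279.24 × 206m = 57523.44m. Market value of debt D = 15053.8m × 99.34/100 = 14954.44492m.
Total capital V = 57523.44 + 14954.44492 = 72477.88492.
Equity: weight = 57523.44/72477.88492 = 0.7937; cost = 8.02%.
Bonds outstanding: weight = 14954.44492/72477.88492 = 0.2063; after-tax cost = 6.7% × (1 − 23%) = 5.1590%.
WACC = 0.7937 × 8.0200% + 0.2063 × 5.1590% = 7.4297%.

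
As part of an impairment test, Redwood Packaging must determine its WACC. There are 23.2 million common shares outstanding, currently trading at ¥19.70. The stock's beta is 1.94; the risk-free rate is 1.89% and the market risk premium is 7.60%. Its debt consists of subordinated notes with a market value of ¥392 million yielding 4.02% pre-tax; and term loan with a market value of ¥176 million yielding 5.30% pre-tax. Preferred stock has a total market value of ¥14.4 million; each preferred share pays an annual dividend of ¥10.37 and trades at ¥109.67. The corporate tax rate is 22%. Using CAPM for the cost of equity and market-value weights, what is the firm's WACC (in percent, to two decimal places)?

Cost of equity via CAPM: Re = 1.89% + 1.94 × 7.6% = 16.6340%.
Cost of preferred: Rp = 10.37 / 109.67 = 9.4556%.
Market value of equity E = 19.7 × 23.2m = 457.04m.
Total capital V = 457.04 + 14.4 + 392 + 176 = 1039.44.
Equity: weight = 457.04/1039.44 = 0.4397; cost = 16.634%.
Preferred: weight = 14.4/1039.44 = 0.0139; cost = 9.4556%.
Subordinated notes: weight = 392/1039.44 = 0.3771; after-tax cost = 4.02% × (1 − 22%) = 3.1356%.
Term loan: weight = 176/1039.44 = 0.1693; after-tax cost = 5.3% × (1 − 22%) = 4.1340%.
WACC = 0.4397 × 16.6340% + 0.0139 × 9.4556% + 0.3771 × 3.1356% + 0.1693 × 4.1340% = 9.3274%.

9.33%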